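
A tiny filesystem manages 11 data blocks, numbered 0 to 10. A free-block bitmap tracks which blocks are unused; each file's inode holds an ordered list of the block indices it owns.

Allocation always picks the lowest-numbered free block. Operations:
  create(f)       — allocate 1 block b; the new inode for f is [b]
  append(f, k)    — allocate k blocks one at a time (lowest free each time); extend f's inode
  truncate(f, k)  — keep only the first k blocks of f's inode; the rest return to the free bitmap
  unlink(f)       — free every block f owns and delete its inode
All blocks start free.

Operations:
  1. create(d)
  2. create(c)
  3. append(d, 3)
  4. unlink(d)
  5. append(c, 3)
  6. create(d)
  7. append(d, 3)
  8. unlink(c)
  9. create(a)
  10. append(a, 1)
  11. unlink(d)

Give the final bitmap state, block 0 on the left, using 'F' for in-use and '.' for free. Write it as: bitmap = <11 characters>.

bitmap = FF.........

  1. create(d)  ⇒  F..........  {d→[0]}
  2. create(c)  ⇒  FF.........  {c→[1]; d→[0]}
  3. append(d, 3)  ⇒  FFFFF......  {c→[1]; d→[0, 2, 3, 4]}
  4. unlink(d)  ⇒  .F.........  {c→[1]}
  5. append(c, 3)  ⇒  FFFF.......  {c→[1, 0, 2, 3]}
  6. create(d)  ⇒  FFFFF......  {c→[1, 0, 2, 3]; d→[4]}
  7. append(d, 3)  ⇒  FFFFFFFF...  {c→[1, 0, 2, 3]; d→[4, 5, 6, 7]}
  8. unlink(c)  ⇒  ....FFFF...  {d→[4, 5, 6, 7]}
  9. create(a)  ⇒  F...FFFF...  {a→[0]; d→[4, 5, 6, 7]}
  10. append(a, 1)  ⇒  FF..FFFF...  {a→[0, 1]; d→[4, 5, 6, 7]}
  11. unlink(d)  ⇒  FF.........  {a→[0, 1]}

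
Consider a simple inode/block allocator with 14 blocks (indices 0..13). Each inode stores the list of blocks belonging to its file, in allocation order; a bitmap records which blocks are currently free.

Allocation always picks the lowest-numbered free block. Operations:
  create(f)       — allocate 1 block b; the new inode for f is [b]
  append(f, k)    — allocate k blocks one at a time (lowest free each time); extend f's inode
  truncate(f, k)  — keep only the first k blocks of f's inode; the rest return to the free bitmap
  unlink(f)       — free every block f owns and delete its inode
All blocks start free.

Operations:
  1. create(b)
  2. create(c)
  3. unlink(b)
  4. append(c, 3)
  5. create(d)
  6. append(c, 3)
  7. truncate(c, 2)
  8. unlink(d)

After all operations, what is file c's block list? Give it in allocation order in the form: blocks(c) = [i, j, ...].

blocks(c) = [1, 0]

[1] create(b) — b=0 (map F.............)
[2] create(c) — b=0 c=1 (map FF............)
[3] unlink(b) — c=1 (map .F............)
[4] append(c, 3) — c=1,0,2,3 (map FFFF..........)
[5] create(d) — c=1,0,2,3 d=4 (map FFFFF.........)
[6] append(c, 3) — c=1,0,2,3,5,6,7 d=4 (map FFFFFFFF......)
[7] truncate(c, 2) — c=1,0 d=4 (map FF..F.........)
[8] unlink(d) — c=1,0 (map FF............)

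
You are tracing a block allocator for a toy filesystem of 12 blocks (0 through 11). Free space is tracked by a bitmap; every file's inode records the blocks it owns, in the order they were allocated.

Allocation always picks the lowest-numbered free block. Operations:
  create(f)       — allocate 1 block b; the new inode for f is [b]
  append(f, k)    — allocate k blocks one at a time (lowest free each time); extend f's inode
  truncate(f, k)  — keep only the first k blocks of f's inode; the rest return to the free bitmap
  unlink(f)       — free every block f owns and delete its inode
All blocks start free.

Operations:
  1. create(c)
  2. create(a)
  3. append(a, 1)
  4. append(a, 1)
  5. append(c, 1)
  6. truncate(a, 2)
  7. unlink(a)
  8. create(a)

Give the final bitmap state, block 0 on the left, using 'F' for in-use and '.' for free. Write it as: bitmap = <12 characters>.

bitmap = FF..F.......

after create(c) → c:[0]  free=[F...........]
after create(a) → a:[1], c:[0]  free=[FF..........]
after append(a, 1) → a:[1, 2], c:[0]  free=[FFF.........]
after append(a, 1) → a:[1, 2, 3], c:[0]  free=[FFFF........]
after append(c, 1) → a:[1, 2, 3], c:[0, 4]  free=[FFFFF.......]
after truncate(a, 2) → a:[1, 2], c:[0, 4]  free=[FFF.F.......]
after unlink(a) → c:[0, 4]  free=[F...F.......]
after create(a) → a:[1], c:[0, 4]  free=[FF..F.......]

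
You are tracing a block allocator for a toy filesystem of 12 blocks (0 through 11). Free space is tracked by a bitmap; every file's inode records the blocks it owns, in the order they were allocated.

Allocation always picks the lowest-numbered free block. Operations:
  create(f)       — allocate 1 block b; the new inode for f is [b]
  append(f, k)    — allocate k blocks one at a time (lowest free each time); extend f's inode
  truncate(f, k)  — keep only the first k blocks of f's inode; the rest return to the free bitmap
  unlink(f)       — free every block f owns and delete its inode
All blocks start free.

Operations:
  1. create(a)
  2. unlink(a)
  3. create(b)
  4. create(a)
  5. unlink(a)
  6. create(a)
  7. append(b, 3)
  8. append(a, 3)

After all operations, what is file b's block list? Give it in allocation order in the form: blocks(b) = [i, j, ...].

  1. create(a)  ⇒  F...........  {a→[0]}
  2. unlink(a)  ⇒  ............  {}
  3. create(b)  ⇒  F...........  {b→[0]}
  4. create(a)  ⇒  FF..........  {a→[1]; b→[0]}
  5. unlink(a)  ⇒  F...........  {b→[0]}
  6. create(a)  ⇒  FF..........  {a→[1]; b→[0]}
  7. append(b, 3)  ⇒  FFFFF.......  {a→[1]; b→[0, 2, 3, 4]}
  8. append(a, 3)  ⇒  FFFFFFFF....  {a→[1, 5, 6, 7]; b→[0, 2, 3, 4]}

blocks(b) = [0, 2, 3, 4]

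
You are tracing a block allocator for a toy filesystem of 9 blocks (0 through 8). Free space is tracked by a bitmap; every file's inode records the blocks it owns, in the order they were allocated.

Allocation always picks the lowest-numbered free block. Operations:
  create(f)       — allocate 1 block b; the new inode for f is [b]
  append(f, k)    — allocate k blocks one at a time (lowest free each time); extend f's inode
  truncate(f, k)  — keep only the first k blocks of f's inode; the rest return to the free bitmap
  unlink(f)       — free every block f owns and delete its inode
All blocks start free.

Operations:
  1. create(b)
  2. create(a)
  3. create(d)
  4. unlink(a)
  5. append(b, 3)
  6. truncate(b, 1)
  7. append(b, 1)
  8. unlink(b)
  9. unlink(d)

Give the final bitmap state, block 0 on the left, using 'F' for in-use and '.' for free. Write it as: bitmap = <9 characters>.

bitmap = .........

create(b): bitmap=F........ | b=[0]
create(a): bitmap=FF....... | a=[1] b=[0]
create(d): bitmap=FFF...... | a=[1] b=[0] d=[2]
unlink(a): bitmap=F.F...... | b=[0] d=[2]
append(b, 3): bitmap=FFFFF.... | b=[0, 1, 3, 4] d=[2]
truncate(b, 1): bitmap=F.F...... | b=[0] d=[2]
append(b, 1): bitmap=FFF...... | b=[0, 1] d=[2]
unlink(b): bitmap=..F...... | d=[2]
unlink(d): bitmap=......... | 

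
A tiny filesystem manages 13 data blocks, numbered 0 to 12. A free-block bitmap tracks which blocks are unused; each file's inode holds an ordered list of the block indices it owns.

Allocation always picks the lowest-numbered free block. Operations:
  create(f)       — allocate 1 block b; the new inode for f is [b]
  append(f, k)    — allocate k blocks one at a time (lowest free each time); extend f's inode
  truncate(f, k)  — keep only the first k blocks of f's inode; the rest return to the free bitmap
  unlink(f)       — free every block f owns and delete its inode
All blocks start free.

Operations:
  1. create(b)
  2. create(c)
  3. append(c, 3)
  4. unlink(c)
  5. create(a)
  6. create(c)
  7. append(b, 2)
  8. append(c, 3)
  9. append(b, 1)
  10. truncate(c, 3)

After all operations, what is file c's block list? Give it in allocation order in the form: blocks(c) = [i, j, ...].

blocks(c) = [2, 5, 6]

  1. create(b)  ⇒  F............  {b→[0]}
  2. create(c)  ⇒  FF...........  {b→[0]; c→[1]}
  3. append(c, 3)  ⇒  FFFFF........  {b→[0]; c→[1, 2, 3, 4]}
  4. unlink(c)  ⇒  F............  {b→[0]}
  5. create(a)  ⇒  FF...........  {a→[1]; b→[0]}
  6. create(c)  ⇒  FFF..........  {a→[1]; b→[0]; c→[2]}
  7. append(b, 2)  ⇒  FFFFF........  {a→[1]; b→[0, 3, 4]; c→[2]}
  8. append(c, 3)  ⇒  FFFFFFFF.....  {a→[1]; b→[0, 3, 4]; c→[2, 5, 6, 7]}
  9. append(b, 1)  ⇒  FFFFFFFFF....  {a→[1]; b→[0, 3, 4, 8]; c→[2, 5, 6, 7]}
  10. truncate(c, 3)  ⇒  FFFFFFF.F....  {a→[1]; b→[0, 3, 4, 8]; c→[2, 5, 6]}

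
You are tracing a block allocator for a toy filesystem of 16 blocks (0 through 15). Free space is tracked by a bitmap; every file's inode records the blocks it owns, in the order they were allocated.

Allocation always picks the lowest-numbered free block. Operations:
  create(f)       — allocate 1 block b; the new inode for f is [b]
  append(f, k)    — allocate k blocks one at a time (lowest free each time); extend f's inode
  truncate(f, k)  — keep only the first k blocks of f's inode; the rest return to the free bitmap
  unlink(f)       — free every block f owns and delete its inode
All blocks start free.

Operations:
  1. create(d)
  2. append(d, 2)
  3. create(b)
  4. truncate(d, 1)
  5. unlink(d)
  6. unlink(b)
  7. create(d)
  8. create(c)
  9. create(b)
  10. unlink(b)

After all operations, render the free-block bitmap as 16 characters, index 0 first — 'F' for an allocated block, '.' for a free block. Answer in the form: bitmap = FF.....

  1. create(d)  ⇒  F...............  {d→[0]}
  2. append(d, 2)  ⇒  FFF.............  {d→[0, 1, 2]}
  3. create(b)  ⇒  FFFF............  {b→[3]; d→[0, 1, 2]}
  4. truncate(d, 1)  ⇒  F..F............  {b→[3]; d→[0]}
  5. unlink(d)  ⇒  ...F............  {b→[3]}
  6. unlink(b)  ⇒  ................  {}
  7. create(d)  ⇒  F...............  {d→[0]}
  8. create(c)  ⇒  FF..............  {c→[1]; d→[0]}
  9. create(b)  ⇒  FFF.............  {b→[2]; c→[1]; d→[0]}
  10. unlink(b)  ⇒  FF..............  {c→[1]; d→[0]}

bitmap = FF..............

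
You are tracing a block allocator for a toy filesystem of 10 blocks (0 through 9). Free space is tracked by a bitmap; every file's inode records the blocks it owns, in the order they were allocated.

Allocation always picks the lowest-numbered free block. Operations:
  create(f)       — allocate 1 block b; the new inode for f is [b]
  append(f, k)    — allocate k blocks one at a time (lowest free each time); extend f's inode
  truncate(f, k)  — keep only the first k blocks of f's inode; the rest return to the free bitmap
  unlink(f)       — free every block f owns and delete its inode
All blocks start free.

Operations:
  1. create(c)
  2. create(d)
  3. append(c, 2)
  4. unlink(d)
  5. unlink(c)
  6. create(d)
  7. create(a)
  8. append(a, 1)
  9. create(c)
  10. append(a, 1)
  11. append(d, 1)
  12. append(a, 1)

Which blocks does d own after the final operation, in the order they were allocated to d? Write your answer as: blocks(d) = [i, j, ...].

  1. create(c)  ⇒  F.........  {c→[0]}
  2. create(d)  ⇒  FF........  {c→[0]; d→[1]}
  3. append(c, 2)  ⇒  FFFF......  {c→[0, 2, 3]; d→[1]}
  4. unlink(d)  ⇒  F.FF......  {c→[0, 2, 3]}
  5. unlink(c)  ⇒  ..........  {}
  6. create(d)  ⇒  F.........  {d→[0]}
  7. create(a)  ⇒  FF........  {a→[1]; d→[0]}
  8. append(a, 1)  ⇒  FFF.......  {a→[1, 2]; d→[0]}
  9. create(c)  ⇒  FFFF......  {a→[1, 2]; c→[3]; d→[0]}
  10. append(a, 1)  ⇒  FFFFF.....  {a→[1, 2, 4]; c→[3]; d→[0]}
  11. append(d, 1)  ⇒  FFFFFF....  {a→[1, 2, 4]; c→[3]; d→[0, 5]}
  12. append(a, 1)  ⇒  FFFFFFF...  {a→[1, 2, 4, 6]; c→[3]; d→[0, 5]}

blocks(d) = [0, 5]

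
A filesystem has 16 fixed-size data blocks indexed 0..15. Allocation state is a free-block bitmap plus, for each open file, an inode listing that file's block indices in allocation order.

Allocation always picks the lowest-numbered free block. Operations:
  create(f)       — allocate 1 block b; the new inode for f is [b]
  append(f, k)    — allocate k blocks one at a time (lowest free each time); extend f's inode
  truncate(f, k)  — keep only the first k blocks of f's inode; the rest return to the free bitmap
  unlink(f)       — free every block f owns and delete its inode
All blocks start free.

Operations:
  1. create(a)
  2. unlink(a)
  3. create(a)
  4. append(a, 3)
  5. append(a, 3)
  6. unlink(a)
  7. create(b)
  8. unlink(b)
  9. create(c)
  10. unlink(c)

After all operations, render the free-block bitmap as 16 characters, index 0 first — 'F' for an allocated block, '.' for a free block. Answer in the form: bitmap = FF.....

bitmap = ................

  1. create(a)  ⇒  F...............  {a→[0]}
  2. unlink(a)  ⇒  ................  {}
  3. create(a)  ⇒  F...............  {a→[0]}
  4. append(a, 3)  ⇒  FFFF............  {a→[0, 1, 2, 3]}
  5. append(a, 3)  ⇒  FFFFFFF.........  {a→[0, 1, 2, 3, 4, 5, 6]}
  6. unlink(a)  ⇒  ................  {}
  7. create(b)  ⇒  F...............  {b→[0]}
  8. unlink(b)  ⇒  ................  {}
  9. create(c)  ⇒  F...............  {c→[0]}
  10. unlink(c)  ⇒  ................  {}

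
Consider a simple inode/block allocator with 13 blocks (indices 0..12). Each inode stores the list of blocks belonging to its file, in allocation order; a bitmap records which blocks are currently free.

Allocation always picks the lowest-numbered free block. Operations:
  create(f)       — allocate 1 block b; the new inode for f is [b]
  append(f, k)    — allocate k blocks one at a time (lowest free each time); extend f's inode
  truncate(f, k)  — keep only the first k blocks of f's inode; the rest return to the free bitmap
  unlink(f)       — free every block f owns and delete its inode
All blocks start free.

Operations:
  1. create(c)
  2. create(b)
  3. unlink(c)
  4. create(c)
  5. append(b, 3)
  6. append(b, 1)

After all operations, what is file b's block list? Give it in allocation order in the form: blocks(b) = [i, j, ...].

blocks(b) = [1, 2, 3, 4, 5]

after create(c) → c:[0]  free=[F............]
after create(b) → b:[1], c:[0]  free=[FF...........]
after unlink(c) → b:[1]  free=[.F...........]
after create(c) → b:[1], c:[0]  free=[FF...........]
after append(b, 3) → b:[1, 2, 3, 4], c:[0]  free=[FFFFF........]
after append(b, 1) → b:[1, 2, 3, 4, 5], c:[0]  free=[FFFFFF.......]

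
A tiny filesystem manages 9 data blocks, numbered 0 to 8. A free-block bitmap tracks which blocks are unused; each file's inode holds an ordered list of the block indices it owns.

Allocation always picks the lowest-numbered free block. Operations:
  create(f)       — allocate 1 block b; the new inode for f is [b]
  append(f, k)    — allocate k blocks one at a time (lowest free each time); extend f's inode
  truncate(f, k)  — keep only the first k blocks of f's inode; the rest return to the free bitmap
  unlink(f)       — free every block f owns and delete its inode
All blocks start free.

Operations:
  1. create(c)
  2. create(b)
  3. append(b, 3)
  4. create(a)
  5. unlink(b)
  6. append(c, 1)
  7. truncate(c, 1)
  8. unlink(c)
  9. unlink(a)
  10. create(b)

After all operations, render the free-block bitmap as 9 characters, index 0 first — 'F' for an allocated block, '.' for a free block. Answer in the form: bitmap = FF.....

bitmap = F........

[1] create(c) — c=0 (map F........)
[2] create(b) — b=1 c=0 (map FF.......)
[3] append(b, 3) — b=1,2,3,4 c=0 (map FFFFF....)
[4] create(a) — a=5 b=1,2,3,4 c=0 (map FFFFFF...)
[5] unlink(b) — a=5 c=0 (map F....F...)
[6] append(c, 1) — a=5 c=0,1 (map FF...F...)
[7] truncate(c, 1) — a=5 c=0 (map F....F...)
[8] unlink(c) — a=5 (map .....F...)
[9] unlink(a) —  (map .........)
[10] create(b) — b=0 (map F........)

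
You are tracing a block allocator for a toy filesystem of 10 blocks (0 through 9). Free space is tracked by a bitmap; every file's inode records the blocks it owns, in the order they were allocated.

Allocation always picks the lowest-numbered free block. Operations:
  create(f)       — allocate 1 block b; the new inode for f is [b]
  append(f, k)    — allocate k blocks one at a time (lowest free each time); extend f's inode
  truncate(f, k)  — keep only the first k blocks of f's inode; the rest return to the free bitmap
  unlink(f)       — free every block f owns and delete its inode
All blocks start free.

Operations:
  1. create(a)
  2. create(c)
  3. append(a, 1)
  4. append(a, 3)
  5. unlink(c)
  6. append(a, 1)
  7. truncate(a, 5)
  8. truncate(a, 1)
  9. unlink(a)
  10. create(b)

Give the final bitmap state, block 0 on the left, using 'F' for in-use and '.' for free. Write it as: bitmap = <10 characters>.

bitmap = F.........

[1] create(a) — a=0 (map F.........)
[2] create(c) — a=0 c=1 (map FF........)
[3] append(a, 1) — a=0,2 c=1 (map FFF.......)
[4] append(a, 3) — a=0,2,3,4,5 c=1 (map FFFFFF....)
[5] unlink(c) — a=0,2,3,4,5 (map F.FFFF....)
[6] append(a, 1) — a=0,2,3,4,5,1 (map FFFFFF....)
[7] truncate(a, 5) — a=0,2,3,4,5 (map F.FFFF....)
[8] truncate(a, 1) — a=0 (map F.........)
[9] unlink(a) —  (map ..........)
[10] create(b) — b=0 (map F.........)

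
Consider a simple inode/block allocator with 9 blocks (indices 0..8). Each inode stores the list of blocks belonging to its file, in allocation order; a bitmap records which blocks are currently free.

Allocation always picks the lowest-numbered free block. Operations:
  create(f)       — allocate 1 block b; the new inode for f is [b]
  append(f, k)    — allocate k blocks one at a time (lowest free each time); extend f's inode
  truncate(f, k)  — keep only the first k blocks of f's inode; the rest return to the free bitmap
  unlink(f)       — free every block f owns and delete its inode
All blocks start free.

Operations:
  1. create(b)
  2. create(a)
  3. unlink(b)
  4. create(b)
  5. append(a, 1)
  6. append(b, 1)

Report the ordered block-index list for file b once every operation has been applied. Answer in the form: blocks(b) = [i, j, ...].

blocks(b) = [0, 3]

create(b): bitmap=F........ | b=[0]
create(a): bitmap=FF....... | a=[1] b=[0]
unlink(b): bitmap=.F....... | a=[1]
create(b): bitmap=FF....... | a=[1] b=[0]
append(a, 1): bitmap=FFF...... | a=[1, 2] b=[0]
append(b, 1): bitmap=FFFF..... | a=[1, 2] b=[0, 3]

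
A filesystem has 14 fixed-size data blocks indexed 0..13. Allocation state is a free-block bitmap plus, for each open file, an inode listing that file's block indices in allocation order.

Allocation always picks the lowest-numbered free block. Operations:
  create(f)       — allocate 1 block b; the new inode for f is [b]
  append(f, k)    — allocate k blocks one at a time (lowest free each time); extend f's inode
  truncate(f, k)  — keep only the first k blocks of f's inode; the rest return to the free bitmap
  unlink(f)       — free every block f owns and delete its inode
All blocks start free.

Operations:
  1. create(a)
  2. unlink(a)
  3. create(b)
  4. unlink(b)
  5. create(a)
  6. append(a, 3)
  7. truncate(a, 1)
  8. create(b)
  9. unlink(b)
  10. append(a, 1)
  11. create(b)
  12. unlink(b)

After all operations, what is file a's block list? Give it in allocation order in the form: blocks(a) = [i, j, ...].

[1] create(a) — a=0 (map F.............)
[2] unlink(a) —  (map ..............)
[3] create(b) — b=0 (map F.............)
[4] unlink(b) —  (map ..............)
[5] create(a) — a=0 (map F.............)
[6] append(a, 3) — a=0,1,2,3 (map FFFF..........)
[7] truncate(a, 1) — a=0 (map F.............)
[8] create(b) — a=0 b=1 (map FF............)
[9] unlink(b) — a=0 (map F.............)
[10] append(a, 1) — a=0,1 (map FF............)
[11] create(b) — a=0,1 b=2 (map FFF...........)
[12] unlink(b) — a=0,1 (map FF............)

blocks(a) = [0, 1]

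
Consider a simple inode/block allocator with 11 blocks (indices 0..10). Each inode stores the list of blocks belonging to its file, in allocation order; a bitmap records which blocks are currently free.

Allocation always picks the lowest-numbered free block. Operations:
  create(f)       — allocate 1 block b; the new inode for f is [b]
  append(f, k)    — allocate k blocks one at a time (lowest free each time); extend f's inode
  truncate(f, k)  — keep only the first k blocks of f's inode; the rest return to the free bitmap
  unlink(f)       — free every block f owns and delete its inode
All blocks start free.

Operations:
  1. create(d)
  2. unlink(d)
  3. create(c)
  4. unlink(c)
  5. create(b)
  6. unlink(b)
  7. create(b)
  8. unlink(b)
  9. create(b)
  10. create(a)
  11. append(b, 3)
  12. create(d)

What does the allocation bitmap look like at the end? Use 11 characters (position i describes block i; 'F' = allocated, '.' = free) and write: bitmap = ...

bitmap = FFFFFF.....

[1] create(d) — d=0 (map F..........)
[2] unlink(d) —  (map ...........)
[3] create(c) — c=0 (map F..........)
[4] unlink(c) —  (map ...........)
[5] create(b) — b=0 (map F..........)
[6] unlink(b) —  (map ...........)
[7] create(b) — b=0 (map F..........)
[8] unlink(b) —  (map ...........)
[9] create(b) — b=0 (map F..........)
[10] create(a) — a=1 b=0 (map FF.........)
[11] append(b, 3) — a=1 b=0,2,3,4 (map FFFFF......)
[12] create(d) — a=1 b=0,2,3,4 d=5 (map FFFFFF.....)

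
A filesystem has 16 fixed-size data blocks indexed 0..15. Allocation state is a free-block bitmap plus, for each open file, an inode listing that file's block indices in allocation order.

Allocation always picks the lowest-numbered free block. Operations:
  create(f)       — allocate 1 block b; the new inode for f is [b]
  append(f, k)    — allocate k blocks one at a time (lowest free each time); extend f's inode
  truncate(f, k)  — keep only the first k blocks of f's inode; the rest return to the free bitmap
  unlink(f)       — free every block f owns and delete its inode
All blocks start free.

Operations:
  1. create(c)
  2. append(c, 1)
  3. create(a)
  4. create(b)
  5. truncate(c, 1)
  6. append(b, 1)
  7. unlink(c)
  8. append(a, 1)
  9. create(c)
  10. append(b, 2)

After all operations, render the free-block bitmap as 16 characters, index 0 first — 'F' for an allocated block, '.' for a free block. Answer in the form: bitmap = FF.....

bitmap = FFFFFFF.........

after create(c) → c:[0]  free=[F...............]
after append(c, 1) → c:[0, 1]  free=[FF..............]
after create(a) → a:[2], c:[0, 1]  free=[FFF.............]
after create(b) → a:[2], b:[3], c:[0, 1]  free=[FFFF............]
after truncate(c, 1) → a:[2], b:[3], c:[0]  free=[F.FF............]
after append(b, 1) → a:[2], b:[3, 1], c:[0]  free=[FFFF............]
after unlink(c) → a:[2], b:[3, 1]  free=[.FFF............]
after append(a, 1) → a:[2, 0], b:[3, 1]  free=[FFFF............]
after create(c) → a:[2, 0], b:[3, 1], c:[4]  free=[FFFFF...........]
after append(b, 2) → a:[2, 0], b:[3, 1, 5, 6], c:[4]  free=[FFFFFFF.........]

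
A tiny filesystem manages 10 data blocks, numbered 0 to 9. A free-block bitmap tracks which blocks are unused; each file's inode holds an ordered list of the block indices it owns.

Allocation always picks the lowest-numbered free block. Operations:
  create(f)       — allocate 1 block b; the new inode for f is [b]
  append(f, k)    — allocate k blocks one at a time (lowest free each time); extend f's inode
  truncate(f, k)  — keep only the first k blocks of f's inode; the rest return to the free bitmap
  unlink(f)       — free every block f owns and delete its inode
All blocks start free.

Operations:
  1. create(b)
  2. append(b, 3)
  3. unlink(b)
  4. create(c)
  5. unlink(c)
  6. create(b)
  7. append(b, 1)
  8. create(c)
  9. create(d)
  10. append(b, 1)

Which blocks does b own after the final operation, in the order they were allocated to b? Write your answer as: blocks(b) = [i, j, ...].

after create(b) → b:[0]  free=[F.........]
after append(b, 3) → b:[0, 1, 2, 3]  free=[FFFF......]
after unlink(b) →   free=[..........]
after create(c) → c:[0]  free=[F.........]
after unlink(c) →   free=[..........]
after create(b) → b:[0]  free=[F.........]
after append(b, 1) → b:[0, 1]  free=[FF........]
after create(c) → b:[0, 1], c:[2]  free=[FFF.......]
after create(d) → b:[0, 1], c:[2], d:[3]  free=[FFFF......]
after append(b, 1) → b:[0, 1, 4], c:[2], d:[3]  free=[FFFFF.....]

blocks(b) = [0, 1, 4]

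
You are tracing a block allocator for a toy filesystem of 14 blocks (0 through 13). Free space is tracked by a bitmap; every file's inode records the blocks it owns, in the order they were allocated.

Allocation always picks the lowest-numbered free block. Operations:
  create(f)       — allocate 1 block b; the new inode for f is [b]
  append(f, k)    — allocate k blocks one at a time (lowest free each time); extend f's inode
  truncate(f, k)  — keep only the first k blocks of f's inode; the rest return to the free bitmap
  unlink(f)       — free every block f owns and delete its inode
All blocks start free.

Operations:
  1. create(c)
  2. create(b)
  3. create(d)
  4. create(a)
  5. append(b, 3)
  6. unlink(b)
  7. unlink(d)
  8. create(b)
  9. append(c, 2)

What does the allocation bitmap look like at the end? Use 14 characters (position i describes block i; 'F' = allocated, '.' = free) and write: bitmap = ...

bitmap = FFFFF.........

after create(c) → c:[0]  free=[F.............]
after create(b) → b:[1], c:[0]  free=[FF............]
after create(d) → b:[1], c:[0], d:[2]  free=[FFF...........]
after create(a) → a:[3], b:[1], c:[0], d:[2]  free=[FFFF..........]
after append(b, 3) → a:[3], b:[1, 4, 5, 6], c:[0], d:[2]  free=[FFFFFFF.......]
after unlink(b) → a:[3], c:[0], d:[2]  free=[F.FF..........]
after unlink(d) → a:[3], c:[0]  free=[F..F..........]
after create(b) → a:[3], b:[1], c:[0]  free=[FF.F..........]
after append(c, 2) → a:[3], b:[1], c:[0, 2, 4]  free=[FFFFF.........]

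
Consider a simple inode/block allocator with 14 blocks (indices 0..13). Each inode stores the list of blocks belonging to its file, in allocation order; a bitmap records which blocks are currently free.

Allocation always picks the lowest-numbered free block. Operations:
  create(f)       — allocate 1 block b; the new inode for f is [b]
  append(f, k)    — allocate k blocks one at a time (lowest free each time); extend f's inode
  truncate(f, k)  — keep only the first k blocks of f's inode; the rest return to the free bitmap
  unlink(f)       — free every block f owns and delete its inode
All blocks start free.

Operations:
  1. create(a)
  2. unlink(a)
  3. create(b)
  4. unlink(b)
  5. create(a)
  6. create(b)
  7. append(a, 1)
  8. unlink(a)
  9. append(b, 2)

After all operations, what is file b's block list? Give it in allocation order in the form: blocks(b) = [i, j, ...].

[1] create(a) — a=0 (map F.............)
[2] unlink(a) —  (map ..............)
[3] create(b) — b=0 (map F.............)
[4] unlink(b) —  (map ..............)
[5] create(a) — a=0 (map F.............)
[6] create(b) — a=0 b=1 (map FF............)
[7] append(a, 1) — a=0,2 b=1 (map FFF...........)
[8] unlink(a) — b=1 (map .F............)
[9] append(b, 2) — b=1,0,2 (map FFF...........)

blocks(b) = [1, 0, 2]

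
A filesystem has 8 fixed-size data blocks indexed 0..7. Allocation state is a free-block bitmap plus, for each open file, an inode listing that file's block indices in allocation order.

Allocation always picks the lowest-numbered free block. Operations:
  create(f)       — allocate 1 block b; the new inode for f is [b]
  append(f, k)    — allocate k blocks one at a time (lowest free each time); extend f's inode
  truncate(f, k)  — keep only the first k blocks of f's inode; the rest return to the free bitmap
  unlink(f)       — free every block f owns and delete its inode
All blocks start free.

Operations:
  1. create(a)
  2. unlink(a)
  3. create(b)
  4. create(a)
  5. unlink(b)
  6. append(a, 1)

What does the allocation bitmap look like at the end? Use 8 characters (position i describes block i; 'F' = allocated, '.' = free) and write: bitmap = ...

bitmap = FF......

after create(a) → a:[0]  free=[F.......]
after unlink(a) →   free=[........]
after create(b) → b:[0]  free=[F.......]
after create(a) → a:[1], b:[0]  free=[FF......]
after unlink(b) → a:[1]  free=[.F......]
after append(a, 1) → a:[1, 0]  free=[FF......]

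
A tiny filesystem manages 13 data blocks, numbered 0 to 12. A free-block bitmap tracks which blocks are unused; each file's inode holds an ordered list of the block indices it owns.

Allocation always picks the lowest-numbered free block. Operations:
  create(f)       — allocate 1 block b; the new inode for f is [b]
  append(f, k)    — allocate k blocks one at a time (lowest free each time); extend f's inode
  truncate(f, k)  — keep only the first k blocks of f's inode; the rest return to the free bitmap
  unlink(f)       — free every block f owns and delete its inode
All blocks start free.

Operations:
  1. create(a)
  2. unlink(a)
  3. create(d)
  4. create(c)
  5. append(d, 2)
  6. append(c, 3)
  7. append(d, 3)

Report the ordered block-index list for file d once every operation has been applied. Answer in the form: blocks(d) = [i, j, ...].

after create(a) → a:[0]  free=[F............]
after unlink(a) →   free=[.............]
after create(d) → d:[0]  free=[F............]
after create(c) → c:[1], d:[0]  free=[FF...........]
after append(d, 2) → c:[1], d:[0, 2, 3]  free=[FFFF.........]
after append(c, 3) → c:[1, 4, 5, 6], d:[0, 2, 3]  free=[FFFFFFF......]
after append(d, 3) → c:[1, 4, 5, 6], d:[0, 2, 3, 7, 8, 9]  free=[FFFFFFFFFF...]

blocks(d) = [0, 2, 3, 7, 8, 9]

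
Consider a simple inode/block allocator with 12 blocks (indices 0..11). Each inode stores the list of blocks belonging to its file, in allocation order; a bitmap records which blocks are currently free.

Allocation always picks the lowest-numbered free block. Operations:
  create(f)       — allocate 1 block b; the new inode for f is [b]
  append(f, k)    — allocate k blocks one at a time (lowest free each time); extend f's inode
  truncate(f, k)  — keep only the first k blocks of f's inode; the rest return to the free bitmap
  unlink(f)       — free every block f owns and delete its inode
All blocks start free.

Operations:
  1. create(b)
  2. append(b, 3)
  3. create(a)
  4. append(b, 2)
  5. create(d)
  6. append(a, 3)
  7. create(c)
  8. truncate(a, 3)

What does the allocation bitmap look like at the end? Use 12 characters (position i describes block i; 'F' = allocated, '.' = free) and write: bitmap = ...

bitmap = FFFFFFFFFF.F

  1. create(b)  ⇒  F...........  {b→[0]}
  2. append(b, 3)  ⇒  FFFF........  {b→[0, 1, 2, 3]}
  3. create(a)  ⇒  FFFFF.......  {a→[4]; b→[0, 1, 2, 3]}
  4. append(b, 2)  ⇒  FFFFFFF.....  {a→[4]; b→[0, 1, 2, 3, 5, 6]}
  5. create(d)  ⇒  FFFFFFFF....  {a→[4]; b→[0, 1, 2, 3, 5, 6]; d→[7]}
  6. append(a, 3)  ⇒  FFFFFFFFFFF.  {a→[4, 8, 9, 10]; b→[0, 1, 2, 3, 5, 6]; d→[7]}
  7. create(c)  ⇒  FFFFFFFFFFFF  {a→[4, 8, 9, 10]; b→[0, 1, 2, 3, 5, 6]; c→[11]; d→[7]}
  8. truncate(a, 3)  ⇒  FFFFFFFFFF.F  {a→[4, 8, 9]; b→[0, 1, 2, 3, 5, 6]; c→[11]; d→[7]}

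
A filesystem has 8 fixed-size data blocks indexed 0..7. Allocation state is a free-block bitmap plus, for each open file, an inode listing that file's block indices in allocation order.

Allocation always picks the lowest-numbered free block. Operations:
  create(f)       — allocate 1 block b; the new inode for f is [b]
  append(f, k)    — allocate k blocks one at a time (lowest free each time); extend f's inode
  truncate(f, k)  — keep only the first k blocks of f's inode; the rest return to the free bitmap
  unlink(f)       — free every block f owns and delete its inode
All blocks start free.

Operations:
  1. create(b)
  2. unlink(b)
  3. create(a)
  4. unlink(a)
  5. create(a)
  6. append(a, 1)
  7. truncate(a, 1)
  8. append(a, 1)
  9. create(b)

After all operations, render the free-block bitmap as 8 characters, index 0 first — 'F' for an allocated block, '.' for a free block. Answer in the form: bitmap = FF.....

bitmap = FFF.....

create(b): bitmap=F....... | b=[0]
unlink(b): bitmap=........ | 
create(a): bitmap=F....... | a=[0]
unlink(a): bitmap=........ | 
create(a): bitmap=F....... | a=[0]
append(a, 1): bitmap=FF...... | a=[0, 1]
truncate(a, 1): bitmap=F....... | a=[0]
append(a, 1): bitmap=FF...... | a=[0, 1]
create(b): bitmap=FFF..... | a=[0, 1] b=[2]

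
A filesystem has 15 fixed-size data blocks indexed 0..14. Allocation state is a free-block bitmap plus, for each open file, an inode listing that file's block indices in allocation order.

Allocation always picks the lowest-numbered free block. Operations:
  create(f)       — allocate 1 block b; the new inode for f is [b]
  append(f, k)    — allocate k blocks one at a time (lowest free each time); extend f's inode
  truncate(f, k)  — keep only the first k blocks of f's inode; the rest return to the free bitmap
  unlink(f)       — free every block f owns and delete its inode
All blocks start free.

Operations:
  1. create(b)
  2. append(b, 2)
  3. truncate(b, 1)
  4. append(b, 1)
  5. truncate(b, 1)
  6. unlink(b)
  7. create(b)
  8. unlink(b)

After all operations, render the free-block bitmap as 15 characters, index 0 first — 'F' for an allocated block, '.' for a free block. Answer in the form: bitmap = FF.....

bitmap = ...............

after create(b) → b:[0]  free=[F..............]
after append(b, 2) → b:[0, 1, 2]  free=[FFF............]
after truncate(b, 1) → b:[0]  free=[F..............]
after append(b, 1) → b:[0, 1]  free=[FF.............]
after truncate(b, 1) → b:[0]  free=[F..............]
after unlink(b) →   free=[...............]
after create(b) → b:[0]  free=[F..............]
after unlink(b) →   free=[...............]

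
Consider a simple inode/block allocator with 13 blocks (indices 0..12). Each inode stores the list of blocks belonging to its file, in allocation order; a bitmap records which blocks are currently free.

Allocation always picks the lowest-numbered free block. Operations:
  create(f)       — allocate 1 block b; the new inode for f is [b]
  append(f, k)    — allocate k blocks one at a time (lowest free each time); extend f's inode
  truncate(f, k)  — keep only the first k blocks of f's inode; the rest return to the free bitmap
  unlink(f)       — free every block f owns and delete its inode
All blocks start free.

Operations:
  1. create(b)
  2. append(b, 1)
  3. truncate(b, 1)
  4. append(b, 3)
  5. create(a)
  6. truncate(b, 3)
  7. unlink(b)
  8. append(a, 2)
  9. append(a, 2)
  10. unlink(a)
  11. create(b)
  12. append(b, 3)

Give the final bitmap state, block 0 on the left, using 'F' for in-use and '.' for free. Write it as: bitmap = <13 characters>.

bitmap = FFFF.........

create(b): bitmap=F............ | b=[0]
append(b, 1): bitmap=FF........... | b=[0, 1]
truncate(b, 1): bitmap=F............ | b=[0]
append(b, 3): bitmap=FFFF......... | b=[0, 1, 2, 3]
create(a): bitmap=FFFFF........ | a=[4] b=[0, 1, 2, 3]
truncate(b, 3): bitmap=FFF.F........ | a=[4] b=[0, 1, 2]
unlink(b): bitmap=....F........ | a=[4]
append(a, 2): bitmap=FF..F........ | a=[4, 0, 1]
append(a, 2): bitmap=FFFFF........ | a=[4, 0, 1, 2, 3]
unlink(a): bitmap=............. | 
create(b): bitmap=F............ | b=[0]
append(b, 3): bitmap=FFFF......... | b=[0, 1, 2, 3]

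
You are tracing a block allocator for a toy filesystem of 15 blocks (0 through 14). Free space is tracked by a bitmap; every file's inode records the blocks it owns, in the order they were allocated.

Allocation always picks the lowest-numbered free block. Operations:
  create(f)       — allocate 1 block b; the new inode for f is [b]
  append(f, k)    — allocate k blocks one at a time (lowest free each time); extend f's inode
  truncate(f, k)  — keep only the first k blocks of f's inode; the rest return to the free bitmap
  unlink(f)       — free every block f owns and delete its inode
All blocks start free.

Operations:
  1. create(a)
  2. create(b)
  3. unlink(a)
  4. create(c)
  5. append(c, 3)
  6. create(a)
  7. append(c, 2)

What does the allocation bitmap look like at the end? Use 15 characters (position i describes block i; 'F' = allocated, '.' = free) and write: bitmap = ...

bitmap = FFFFFFFF.......

[1] create(a) — a=0 (map F..............)
[2] create(b) — a=0 b=1 (map FF.............)
[3] unlink(a) — b=1 (map .F.............)
[4] create(c) — b=1 c=0 (map FF.............)
[5] append(c, 3) — b=1 c=0,2,3,4 (map FFFFF..........)
[6] create(a) — a=5 b=1 c=0,2,3,4 (map FFFFFF.........)
[7] append(c, 2) — a=5 b=1 c=0,2,3,4,6,7 (map FFFFFFFF.......)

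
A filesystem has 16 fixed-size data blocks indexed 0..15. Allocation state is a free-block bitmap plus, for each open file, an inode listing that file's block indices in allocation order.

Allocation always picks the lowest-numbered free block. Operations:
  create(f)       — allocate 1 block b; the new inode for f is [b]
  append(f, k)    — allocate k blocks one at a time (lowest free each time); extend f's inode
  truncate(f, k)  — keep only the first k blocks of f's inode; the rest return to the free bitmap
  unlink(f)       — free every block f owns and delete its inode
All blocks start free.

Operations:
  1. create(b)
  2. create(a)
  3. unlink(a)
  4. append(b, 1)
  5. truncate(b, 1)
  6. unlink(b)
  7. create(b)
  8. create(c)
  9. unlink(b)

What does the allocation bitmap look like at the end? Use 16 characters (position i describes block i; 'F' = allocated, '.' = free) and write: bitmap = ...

[1] create(b) — b=0 (map F...............)
[2] create(a) — a=1 b=0 (map FF..............)
[3] unlink(a) — b=0 (map F...............)
[4] append(b, 1) — b=0,1 (map FF..............)
[5] truncate(b, 1) — b=0 (map F...............)
[6] unlink(b) —  (map ................)
[7] create(b) — b=0 (map F...............)
[8] create(c) — b=0 c=1 (map FF..............)
[9] unlink(b) — c=1 (map .F..............)

bitmap = .F..............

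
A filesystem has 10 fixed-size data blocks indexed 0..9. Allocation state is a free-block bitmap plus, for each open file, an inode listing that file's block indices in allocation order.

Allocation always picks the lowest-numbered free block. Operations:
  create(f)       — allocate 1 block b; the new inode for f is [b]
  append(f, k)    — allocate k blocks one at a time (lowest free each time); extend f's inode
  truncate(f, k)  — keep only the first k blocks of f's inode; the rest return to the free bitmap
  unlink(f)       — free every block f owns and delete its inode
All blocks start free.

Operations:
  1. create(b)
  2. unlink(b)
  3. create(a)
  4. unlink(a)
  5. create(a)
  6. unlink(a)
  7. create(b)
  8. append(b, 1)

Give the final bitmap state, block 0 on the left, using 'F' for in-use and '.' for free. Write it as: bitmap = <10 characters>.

bitmap = FF........

create(b): bitmap=F......... | b=[0]
unlink(b): bitmap=.......... | 
create(a): bitmap=F......... | a=[0]
unlink(a): bitmap=.......... | 
create(a): bitmap=F......... | a=[0]
unlink(a): bitmap=.......... | 
create(b): bitmap=F......... | b=[0]
append(b, 1): bitmap=FF........ | b=[0, 1]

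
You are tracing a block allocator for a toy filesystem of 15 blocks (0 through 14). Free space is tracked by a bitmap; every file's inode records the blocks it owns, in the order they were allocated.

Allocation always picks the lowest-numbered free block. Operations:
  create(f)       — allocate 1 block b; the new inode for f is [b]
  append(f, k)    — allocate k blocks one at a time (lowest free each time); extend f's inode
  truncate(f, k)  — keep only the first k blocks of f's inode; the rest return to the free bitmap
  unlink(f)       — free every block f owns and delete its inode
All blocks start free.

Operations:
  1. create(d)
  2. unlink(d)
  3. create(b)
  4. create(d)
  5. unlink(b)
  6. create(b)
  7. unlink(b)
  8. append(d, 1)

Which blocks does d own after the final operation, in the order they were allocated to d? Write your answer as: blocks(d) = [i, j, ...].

  1. create(d)  ⇒  F..............  {d→[0]}
  2. unlink(d)  ⇒  ...............  {}
  3. create(b)  ⇒  F..............  {b→[0]}
  4. create(d)  ⇒  FF.............  {b→[0]; d→[1]}
  5. unlink(b)  ⇒  .F.............  {d→[1]}
  6. create(b)  ⇒  FF.............  {b→[0]; d→[1]}
  7. unlink(b)  ⇒  .F.............  {d→[1]}
  8. append(d, 1)  ⇒  FF.............  {d→[1, 0]}

blocks(d) = [1, 0]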